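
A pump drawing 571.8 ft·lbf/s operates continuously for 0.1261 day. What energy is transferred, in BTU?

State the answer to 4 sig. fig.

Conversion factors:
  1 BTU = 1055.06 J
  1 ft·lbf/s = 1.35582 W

571.8 ft·lbf/s × 1.35582 → 775.258 W
0.1261 day × 86400 → 10895 s
E = P × t = 775.258 W × 10895 s = 8.44644×10⁶ J
8.44644×10⁶ J ÷ (1055.06 J/BTU) = 8005.65 BTU

8006 BTU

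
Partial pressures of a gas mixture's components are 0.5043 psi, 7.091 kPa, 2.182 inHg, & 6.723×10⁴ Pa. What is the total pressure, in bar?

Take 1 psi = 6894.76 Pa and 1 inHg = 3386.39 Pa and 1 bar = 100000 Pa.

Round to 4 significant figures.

0.8519 bar

0.5043 psi × 6894.76 → 3477.03 Pa
7.091 kPa × 1000 → 7091 Pa
2.182 inHg × 3386.39 → 7389.1 Pa
6.723×10⁴ Pa (already Pa)
Combined: 3477.03 + 7091 + 7389.1 + 67230 = 85187.1 Pa
In bar: 85187.1 / 100000 = 0.851871 bar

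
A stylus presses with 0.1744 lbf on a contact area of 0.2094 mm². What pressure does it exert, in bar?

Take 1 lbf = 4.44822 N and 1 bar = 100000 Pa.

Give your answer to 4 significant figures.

37.05 bar

0.1744 lbf × 4.44822 → 0.77577 N
0.2094 mm² × 10⁻⁶ → 2.094×10⁻⁷ m²
P = F / A = 0.77577 N / 2.094×10⁻⁷ m² = 3.70473×10⁶ Pa
3.70473×10⁶ Pa ÷ (100000 Pa/bar) = 37.0473 bar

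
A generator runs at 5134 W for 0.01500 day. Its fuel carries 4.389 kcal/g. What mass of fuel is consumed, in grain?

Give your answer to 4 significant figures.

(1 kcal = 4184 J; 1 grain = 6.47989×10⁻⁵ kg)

5592 grain

0.01500 day → 1296 s
E = P × t = 5134 × 1296 = 6.65366×10⁶ J
4.389 kcal/g → 1.83636×10⁷ J/kg
m = E / e_s = 6.65366×10⁶ / 1.83636×10⁷ = 0.362329 kg
In grain: 0.362329 / 6.47989×10⁻⁵ = 5591.59 grain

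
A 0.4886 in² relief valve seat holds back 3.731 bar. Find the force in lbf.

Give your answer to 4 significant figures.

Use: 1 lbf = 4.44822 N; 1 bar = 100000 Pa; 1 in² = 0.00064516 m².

3.731 bar × 100000 = 373100 Pa
0.4886 in² × 0.00064516 = 3.15225×10⁻⁴ m²
F = P × A = 373100 Pa × 3.15225×10⁻⁴ m² = 117.61 N
117.61 N ÷ (4.44822 N/lbf) = 26.4398 lbf

26.44 lbf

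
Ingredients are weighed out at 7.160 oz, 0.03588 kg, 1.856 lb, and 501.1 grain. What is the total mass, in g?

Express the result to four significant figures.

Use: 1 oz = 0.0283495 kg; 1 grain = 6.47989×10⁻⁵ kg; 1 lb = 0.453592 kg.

7.160 oz × 0.0283495 = 0.202982 kg
0.03588 kg (already kg)
1.856 lb × 0.453592 = 0.841867 kg
501.1 grain × 6.47989×10⁻⁵ = 0.0324707 kg
Combined: 0.202982 + 0.03588 + 0.841867 + 0.0324707 = 1.1132 kg
In g: 1.1132 / 0.001 = 1113.2 g

1113 g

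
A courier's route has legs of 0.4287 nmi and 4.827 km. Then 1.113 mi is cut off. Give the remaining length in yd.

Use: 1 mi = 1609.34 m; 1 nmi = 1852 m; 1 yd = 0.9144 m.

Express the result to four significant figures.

0.4287 nmi × 1852 → 793.952 m
4.827 km × 1000 → 4827 m
1.113 mi × 1609.34 → 1791.2 m
Result: 793.952 + 4827 − 1791.2 = 3829.75 m
In yd: 3829.75 / 0.9144 = 4188.27 yd

4188 yd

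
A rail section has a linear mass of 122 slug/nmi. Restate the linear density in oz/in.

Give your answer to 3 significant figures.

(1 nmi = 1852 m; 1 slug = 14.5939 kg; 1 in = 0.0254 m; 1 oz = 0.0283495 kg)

122 slug/nmi × 14.5939 kg/slug ÷ 1852 m/nmi = 0.961369 kg/m
0.961369 kg/m ÷ 0.0283495 kg/oz × 0.0254 m/in = 0.861348 oz/in

0.861 oz/in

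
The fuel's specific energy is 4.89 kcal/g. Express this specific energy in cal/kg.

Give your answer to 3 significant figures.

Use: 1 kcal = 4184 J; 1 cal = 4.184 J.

4.89 kcal/g × 4184 J/kcal ÷ 0.001 kg/g = 2.04598×10⁷ J/kg
2.04598×10⁷ J/kg ÷ 4.184 J/cal = 4.89001×10⁶ cal/kg

4.89×10⁶ cal/kg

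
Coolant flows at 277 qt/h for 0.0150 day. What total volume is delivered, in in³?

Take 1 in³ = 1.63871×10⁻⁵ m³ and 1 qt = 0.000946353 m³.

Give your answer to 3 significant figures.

5760 in³

277 qt/h → 7.28166×10⁻⁵ m³/s
0.0150 day → 1296 s
V = Q × t = 7.28166×10⁻⁵ × 1296 = 0.0943703 m³
In in³: 0.0943703 / 1.63871×10⁻⁵ = 5758.82 in³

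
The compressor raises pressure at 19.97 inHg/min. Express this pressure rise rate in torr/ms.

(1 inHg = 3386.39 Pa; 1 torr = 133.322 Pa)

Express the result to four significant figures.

0.008454 torr/ms

19.97 inHg/min × 3386.39 Pa/inHg ÷ 60 s/min = 1127.1 Pa/s
1127.1 Pa/s ÷ 133.322 Pa/torr × 0.001 s/ms = 0.00845397 torr/ms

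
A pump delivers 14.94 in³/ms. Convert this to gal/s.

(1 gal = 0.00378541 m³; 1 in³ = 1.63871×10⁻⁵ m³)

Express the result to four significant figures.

14.94 in³/ms × 1.63871×10⁻⁵ m³/in³ ÷ 0.001 s/ms = 0.244823 m³/s
0.244823 m³/s ÷ 0.00378541 m³/gal = 64.6754 gal/s

64.68 gal/s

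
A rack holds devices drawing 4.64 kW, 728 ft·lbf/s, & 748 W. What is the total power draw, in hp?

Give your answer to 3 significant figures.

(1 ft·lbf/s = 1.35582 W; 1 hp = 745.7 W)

8.55 hp

4.64 kW × 1000 → 4640 W
728 ft·lbf/s × 1.35582 → 987.037 W
748 W (already W)
Total: 4640 + 987.037 + 748 = 6375.04 W
In hp: 6375.04 / 745.7 = 8.54907 hp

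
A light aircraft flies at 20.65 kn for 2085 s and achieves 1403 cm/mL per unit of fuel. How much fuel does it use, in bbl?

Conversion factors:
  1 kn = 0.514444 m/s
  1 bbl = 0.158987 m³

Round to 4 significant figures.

20.65 kn → 10.6233 m/s
d = v × t = 10.6233 × 2085 = 22149.6 m
1403 cm/mL → 1.403×10⁷ m/m³
V = d / (distance per unit fuel) = 22149.6 / 1.403×10⁷ = 0.00157873 m³
In bbl: 0.00157873 / 0.158987 = 0.00992993 bbl

0.009930 bbl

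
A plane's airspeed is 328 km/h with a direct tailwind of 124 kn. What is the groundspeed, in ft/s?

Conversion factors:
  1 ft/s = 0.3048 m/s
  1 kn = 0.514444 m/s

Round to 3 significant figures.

508 ft/s

328 km/h × (1/3.6) → 91.1111 m/s
124 kn × 0.514444 → 63.7911 m/s
Total: 91.1111 + 63.7911 = 154.902 m/s
In ft/s: 154.902 / 0.3048 = 508.209 ft/s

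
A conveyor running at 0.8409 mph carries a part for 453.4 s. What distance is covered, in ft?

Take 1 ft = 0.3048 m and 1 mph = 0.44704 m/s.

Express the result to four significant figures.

0.8409 mph × 0.44704 → 0.375916 m/s
d = v × t = 0.375916 m/s × 453.4 s = 170.44 m
170.44 m ÷ (0.3048 m/ft) = 559.186 ft

559.2 ft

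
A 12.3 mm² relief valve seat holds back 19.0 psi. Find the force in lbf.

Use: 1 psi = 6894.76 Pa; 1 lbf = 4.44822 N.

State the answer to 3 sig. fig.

19.0 psi × 6894.76 = 131000 Pa
12.3 mm² × 10⁻⁶ = 1.23×10⁻⁵ m²
F = P × A = 131000 Pa × 1.23×10⁻⁵ m² = 1.6113 N
1.6113 N ÷ (4.44822 N/lbf) = 0.362235 lbf

0.362 lbf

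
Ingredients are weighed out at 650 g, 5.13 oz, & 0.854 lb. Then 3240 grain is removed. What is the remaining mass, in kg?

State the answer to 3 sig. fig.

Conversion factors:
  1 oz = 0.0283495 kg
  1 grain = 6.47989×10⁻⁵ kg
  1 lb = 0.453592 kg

650 g × 0.001 = 0.65 kg
5.13 oz × 0.0283495 = 0.145433 kg
0.854 lb × 0.453592 = 0.387368 kg
3240 grain × 6.47989×10⁻⁵ = 0.209948 kg
Net: 0.65 + 0.145433 + 0.387368 − 0.209948 = 0.972853 kg

0.973 kg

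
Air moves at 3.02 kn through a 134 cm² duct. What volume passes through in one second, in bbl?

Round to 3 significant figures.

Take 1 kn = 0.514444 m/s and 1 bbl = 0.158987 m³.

0.131 bbl

3.02 kn × 0.514444 → 1.55362 m/s
134 cm² × 0.0001 → 0.0134 m²
V = v × A × t = 1.55362 m/s × 0.0134 m² × 1 s = 0.0208185 m³
0.0208185 m³ ÷ (0.158987 m³/bbl) = 0.130945 bbl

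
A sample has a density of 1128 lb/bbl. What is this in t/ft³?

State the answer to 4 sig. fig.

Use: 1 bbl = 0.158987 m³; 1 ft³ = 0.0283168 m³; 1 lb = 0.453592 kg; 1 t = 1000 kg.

1128 lb/bbl × 0.453592 kg/lb ÷ 0.158987 m³/bbl = 3218.2 kg/m³
3218.2 kg/m³ ÷ 1000 kg/t × 0.0283168 m³/ft³ = 0.0911291 t/ft³

0.09113 t/ft³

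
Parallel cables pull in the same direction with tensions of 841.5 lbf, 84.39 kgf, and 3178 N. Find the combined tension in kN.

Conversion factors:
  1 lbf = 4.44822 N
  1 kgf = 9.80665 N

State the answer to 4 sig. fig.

7.749 kN

841.5 lbf × 4.44822 = 3743.18 N
84.39 kgf × 9.80665 = 827.583 N
3178 N (already N)
Total: 3743.18 + 827.583 + 3178 = 7748.76 N
In kN: 7748.76 / 1000 = 7.74876 kN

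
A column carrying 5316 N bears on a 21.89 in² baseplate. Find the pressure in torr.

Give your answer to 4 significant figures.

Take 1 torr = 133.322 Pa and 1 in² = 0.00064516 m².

2823 torr

21.89 in² × 0.00064516 = 0.0141226 m²
P = F / A = 5316 N / 0.0141226 m² = 376418 Pa
376418 Pa ÷ (133.322 Pa/torr) = 2823.37 torr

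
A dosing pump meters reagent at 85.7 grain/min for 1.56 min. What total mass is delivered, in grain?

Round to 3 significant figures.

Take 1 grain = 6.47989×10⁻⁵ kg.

85.7 grain/min → 9.25544×10⁻⁵ kg/s
1.56 min → 93.6 s
m = ṁ × t = 9.25544×10⁻⁵ × 93.6 = 0.00866309 kg
In grain: 0.00866309 / 6.47989×10⁻⁵ = 133.692 grain

134 grain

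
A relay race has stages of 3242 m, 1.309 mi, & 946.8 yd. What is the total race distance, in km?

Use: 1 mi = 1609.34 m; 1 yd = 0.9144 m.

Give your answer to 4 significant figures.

3242 m (already m)
1.309 mi × 1609.34 = 2106.63 m
946.8 yd × 0.9144 = 865.754 m
Combined: 3242 + 2106.63 + 865.754 = 6214.38 m
In km: 6214.38 / 1000 = 6.21438 km

6.214 km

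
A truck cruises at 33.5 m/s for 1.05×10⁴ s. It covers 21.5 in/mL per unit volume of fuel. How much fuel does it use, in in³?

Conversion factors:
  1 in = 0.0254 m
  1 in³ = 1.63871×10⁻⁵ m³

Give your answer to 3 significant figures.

d = v × t = 33.5 × 10500 = 351750 m
21.5 in/mL → 546100 m/m³
V = d / (distance per unit fuel) = 351750 / 546100 = 0.644113 m³
In in³: 0.644113 / 1.63871×10⁻⁵ = 39306.1 in³

3.93×10⁴ in³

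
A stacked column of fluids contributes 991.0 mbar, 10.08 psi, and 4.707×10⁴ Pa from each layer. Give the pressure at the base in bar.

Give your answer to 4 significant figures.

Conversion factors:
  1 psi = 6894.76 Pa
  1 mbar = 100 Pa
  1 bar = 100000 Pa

991.0 mbar × 100 = 99100 Pa
10.08 psi × 6894.76 = 69499.2 Pa
4.707×10⁴ Pa (already Pa)
Combined: 99100 + 69499.2 + 47070 = 215669 Pa
In bar: 215669 / 100000 = 2.15669 bar

2.157 bar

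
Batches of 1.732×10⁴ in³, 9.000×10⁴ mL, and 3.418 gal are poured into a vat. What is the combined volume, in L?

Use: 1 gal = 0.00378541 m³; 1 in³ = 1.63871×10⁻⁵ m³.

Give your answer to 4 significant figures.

1.732×10⁴ in³ × 1.63871×10⁻⁵ = 0.283825 m³
9.000×10⁴ mL × 10⁻⁶ = 0.09 m³
3.418 gal × 0.00378541 = 0.0129385 m³
Total: 0.283825 + 0.09 + 0.0129385 = 0.386764 m³
In L: 0.386764 / 0.001 = 386.764 L

386.8 L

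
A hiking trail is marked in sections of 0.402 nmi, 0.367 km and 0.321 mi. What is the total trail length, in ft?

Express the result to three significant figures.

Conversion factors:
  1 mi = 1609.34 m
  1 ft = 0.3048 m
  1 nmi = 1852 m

0.402 nmi × 1852 = 744.504 m
0.367 km × 1000 = 367 m
0.321 mi × 1609.34 = 516.598 m
Total: 744.504 + 367 + 516.598 = 1628.1 m
In ft: 1628.1 / 0.3048 = 5341.54 ft

5340 ft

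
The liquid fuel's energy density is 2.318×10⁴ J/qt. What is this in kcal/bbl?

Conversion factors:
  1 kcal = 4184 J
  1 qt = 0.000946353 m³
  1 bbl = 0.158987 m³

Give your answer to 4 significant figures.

930.7 kcal/bbl

2.318×10⁴ J/qt ÷ 0.000946353 m³/qt = 2.4494×10⁷ J/m³
2.4494×10⁷ J/m³ ÷ 4184 J/kcal × 0.158987 m³/bbl = 930.743 kcal/bbl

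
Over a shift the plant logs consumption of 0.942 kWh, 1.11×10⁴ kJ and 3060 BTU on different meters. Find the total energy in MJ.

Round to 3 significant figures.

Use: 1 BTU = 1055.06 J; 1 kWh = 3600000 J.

0.942 kWh × 3600000 = 3.3912×10⁶ J
1.11×10⁴ kJ × 1000 = 1.11×10⁷ J
3060 BTU × 1055.06 = 3.22848×10⁶ J
Sum: 3.3912×10⁶ + 1.11×10⁷ + 3.22848×10⁶ = 1.77197×10⁷ J
In MJ: 1.77197×10⁷ / 1000000 = 17.7197 MJ

17.7 MJ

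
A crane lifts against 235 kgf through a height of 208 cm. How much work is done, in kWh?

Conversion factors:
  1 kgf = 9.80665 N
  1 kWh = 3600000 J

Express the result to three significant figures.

0.00133 kWh

235 kgf × 9.80665 → 2304.56 N
208 cm × 0.01 → 2.08 m
W = F × d = 2304.56 N × 2.08 m = 4793.48 J
4793.48 J ÷ (3600000 J/kWh) = 0.00133152 kWh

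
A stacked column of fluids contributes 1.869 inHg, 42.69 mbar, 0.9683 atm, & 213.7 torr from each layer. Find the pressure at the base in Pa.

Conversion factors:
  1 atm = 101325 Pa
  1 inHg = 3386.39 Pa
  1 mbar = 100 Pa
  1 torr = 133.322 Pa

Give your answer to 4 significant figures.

1.869 inHg × 3386.39 → 6329.16 Pa
42.69 mbar × 100 → 4269 Pa
0.9683 atm × 101325 → 98113 Pa
213.7 torr × 133.322 → 28490.9 Pa
Sum: 6329.16 + 4269 + 98113 + 28490.9 = 137202 Pa

1.372×10⁵ Pa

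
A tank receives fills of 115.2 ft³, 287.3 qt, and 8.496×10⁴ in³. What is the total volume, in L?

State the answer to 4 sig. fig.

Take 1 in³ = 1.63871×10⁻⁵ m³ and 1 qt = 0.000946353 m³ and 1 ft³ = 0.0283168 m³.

115.2 ft³ × 0.0283168 → 3.2621 m³
287.3 qt × 0.000946353 → 0.271887 m³
8.496×10⁴ in³ × 1.63871×10⁻⁵ → 1.39225 m³
Total: 3.2621 + 0.271887 + 1.39225 = 4.92624 m³
In L: 4.92624 / 0.001 = 4926.24 L

4926 L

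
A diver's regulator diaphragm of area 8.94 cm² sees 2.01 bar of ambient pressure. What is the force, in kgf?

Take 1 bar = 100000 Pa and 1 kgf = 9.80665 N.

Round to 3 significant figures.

2.01 bar × 100000 → 201000 Pa
8.94 cm² × 0.0001 → 8.94×10⁻⁴ m²
F = P × A = 201000 Pa × 8.94×10⁻⁴ m² = 179.694 N
179.694 N ÷ (9.80665 N/kgf) = 18.3237 kgf

18.3 kgf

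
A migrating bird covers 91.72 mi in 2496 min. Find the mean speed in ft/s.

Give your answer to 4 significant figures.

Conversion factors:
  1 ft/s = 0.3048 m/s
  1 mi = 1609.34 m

3.234 ft/s

91.72 mi × 1609.34 → 147609 m
2496 min × 60 → 149760 s
v = d / t = 147609 m / 149760 s = 0.985637 m/s
0.985637 m/s ÷ (0.3048 m/s/ft/s) = 3.23372 ft/s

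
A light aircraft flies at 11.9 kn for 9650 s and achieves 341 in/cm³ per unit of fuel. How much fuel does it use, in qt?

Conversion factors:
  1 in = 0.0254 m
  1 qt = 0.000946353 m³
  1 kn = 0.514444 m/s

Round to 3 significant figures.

7.21 qt

11.9 kn → 6.12188 m/s
d = v × t = 6.12188 × 9650 = 59076.1 m
341 in/cm³ → 8.6614×10⁶ m/m³
V = d / (distance per unit fuel) = 59076.1 / 8.6614×10⁶ = 0.00682062 m³
In qt: 0.00682062 / 0.000946353 = 7.20727 qt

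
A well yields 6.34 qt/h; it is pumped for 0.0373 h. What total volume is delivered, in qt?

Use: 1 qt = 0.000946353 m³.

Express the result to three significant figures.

6.34 qt/h → 1.66663×10⁻⁶ m³/s
0.0373 h → 134.28 s
V = Q × t = 1.66663×10⁻⁶ × 134.28 = 2.23795×10⁻⁴ m³
In qt: 2.23795×10⁻⁴ / 0.000946353 = 0.236482 qt

0.236 qt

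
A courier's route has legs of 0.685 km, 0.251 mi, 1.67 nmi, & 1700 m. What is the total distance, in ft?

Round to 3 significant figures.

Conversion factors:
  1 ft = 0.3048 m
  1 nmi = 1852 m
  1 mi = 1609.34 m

1.93×10⁴ ft

0.685 km × 1000 → 685 m
0.251 mi × 1609.34 → 403.944 m
1.67 nmi × 1852 → 3092.84 m
1700 m (already m)
Sum: 685 + 403.944 + 3092.84 + 1700 = 5881.78 m
In ft: 5881.78 / 0.3048 = 19297.2 ft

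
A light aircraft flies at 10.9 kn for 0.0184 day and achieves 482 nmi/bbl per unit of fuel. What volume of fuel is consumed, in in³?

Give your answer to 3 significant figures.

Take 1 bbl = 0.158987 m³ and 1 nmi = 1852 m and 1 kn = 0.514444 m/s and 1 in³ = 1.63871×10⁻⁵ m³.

96.9 in³

10.9 kn → 5.60744 m/s
0.0184 day → 1589.76 s
d = v × t = 5.60744 × 1589.76 = 8914.48 m
482 nmi/bbl → 5.6147×10⁶ m/m³
V = d / (distance per unit fuel) = 8914.48 / 5.6147×10⁶ = 0.0015877 m³
In in³: 0.0015877 / 1.63871×10⁻⁵ = 96.8872 in³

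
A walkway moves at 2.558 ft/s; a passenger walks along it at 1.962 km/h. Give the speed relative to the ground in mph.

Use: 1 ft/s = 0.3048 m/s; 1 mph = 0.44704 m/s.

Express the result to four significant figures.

2.558 ft/s × 0.3048 = 0.779678 m/s
1.962 km/h × (1/3.6) = 0.545 m/s
Sum: 0.779678 + 0.545 = 1.32468 m/s
In mph: 1.32468 / 0.44704 = 2.96322 mph

2.963 mph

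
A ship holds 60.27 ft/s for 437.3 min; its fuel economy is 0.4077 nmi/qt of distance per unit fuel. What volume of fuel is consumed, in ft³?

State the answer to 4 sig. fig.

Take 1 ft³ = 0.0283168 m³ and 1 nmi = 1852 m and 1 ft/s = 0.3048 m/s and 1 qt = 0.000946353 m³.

60.27 ft/s → 18.3703 m/s
437.3 min → 26238 s
d = v × t = 18.3703 × 26238 = 482000 m
0.4077 nmi/qt → 797863 m/m³
V = d / (distance per unit fuel) = 482000 / 797863 = 0.604114 m³
In ft³: 0.604114 / 0.0283168 = 21.3341 ft³

21.33 ft³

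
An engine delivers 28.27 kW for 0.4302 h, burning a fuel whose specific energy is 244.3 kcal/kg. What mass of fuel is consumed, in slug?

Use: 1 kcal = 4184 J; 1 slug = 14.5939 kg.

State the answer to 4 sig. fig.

28.27 kW → 28270 W
0.4302 h → 1548.72 s
E = P × t = 28270 × 1548.72 = 4.37823×10⁷ J
244.3 kcal/kg → 1.02215×10⁶ J/kg
m = E / e_s = 4.37823×10⁷ / 1.02215×10⁶ = 42.8335 kg
In slug: 42.8335 / 14.5939 = 2.93503 slug

2.935 slug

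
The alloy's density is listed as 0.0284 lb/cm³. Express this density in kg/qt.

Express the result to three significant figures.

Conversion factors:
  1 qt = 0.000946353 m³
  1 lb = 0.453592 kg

0.0284 lb/cm³ × 0.453592 kg/lb ÷ 10⁻⁶ m³/cm³ = 12882 kg/m³
12882 kg/m³ × 0.000946353 m³/qt = 12.1909 kg/qt

12.2 kg/qt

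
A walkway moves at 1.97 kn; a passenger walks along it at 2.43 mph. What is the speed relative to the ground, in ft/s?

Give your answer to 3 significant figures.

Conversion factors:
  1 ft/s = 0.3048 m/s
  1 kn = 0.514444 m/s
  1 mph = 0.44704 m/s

6.89 ft/s

1.97 kn × 0.514444 = 1.01345 m/s
2.43 mph × 0.44704 = 1.08631 m/s
Sum: 1.01345 + 1.08631 = 2.09976 m/s
In ft/s: 2.09976 / 0.3048 = 6.88898 ft/s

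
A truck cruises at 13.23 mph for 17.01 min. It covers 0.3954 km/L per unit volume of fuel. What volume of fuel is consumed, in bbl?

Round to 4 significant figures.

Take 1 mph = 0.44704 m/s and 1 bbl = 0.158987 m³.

0.09602 bbl

13.23 mph → 5.91434 m/s
17.01 min → 1020.6 s
d = v × t = 5.91434 × 1020.6 = 6036.18 m
0.3954 km/L → 395400 m/m³
V = d / (distance per unit fuel) = 6036.18 / 395400 = 0.015266 m³
In bbl: 0.015266 / 0.158987 = 0.0960204 bbl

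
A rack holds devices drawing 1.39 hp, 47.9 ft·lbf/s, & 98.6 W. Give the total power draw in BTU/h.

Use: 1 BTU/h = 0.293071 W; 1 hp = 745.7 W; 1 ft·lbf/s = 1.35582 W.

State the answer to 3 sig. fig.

1.39 hp × 745.7 = 1036.52 W
47.9 ft·lbf/s × 1.35582 = 64.9438 W
98.6 W (already W)
Total: 1036.52 + 64.9438 + 98.6 = 1200.06 W
In BTU/h: 1200.06 / 0.293071 = 4094.78 BTU/h

4090 BTU/h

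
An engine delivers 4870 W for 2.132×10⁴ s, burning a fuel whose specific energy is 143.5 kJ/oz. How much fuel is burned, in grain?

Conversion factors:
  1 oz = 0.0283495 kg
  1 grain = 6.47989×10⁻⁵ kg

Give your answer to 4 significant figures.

E = P × t = 4870 × 21320 = 1.03828×10⁸ J
143.5 kJ/oz → 5.06182×10⁶ J/kg
m = E / e_s = 1.03828×10⁸ / 5.06182×10⁶ = 20.512 kg
In grain: 20.512 / 6.47989×10⁻⁵ = 316549 grain

3.165×10⁵ grain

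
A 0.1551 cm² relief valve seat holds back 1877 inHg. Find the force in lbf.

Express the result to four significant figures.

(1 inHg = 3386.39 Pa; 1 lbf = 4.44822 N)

1877 inHg × 3386.39 → 6.35625×10⁶ Pa
0.1551 cm² × 0.0001 → 1.551×10⁻⁵ m²
F = P × A = 6.35625×10⁶ Pa × 1.551×10⁻⁵ m² = 98.5854 N
98.5854 N ÷ (4.44822 N/lbf) = 22.1629 lbf

22.16 lbf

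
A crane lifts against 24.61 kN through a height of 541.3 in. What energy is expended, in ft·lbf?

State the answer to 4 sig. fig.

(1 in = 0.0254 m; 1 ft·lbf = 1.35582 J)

24.61 kN × 1000 = 24610 N
541.3 in × 0.0254 = 13.749 m
W = F × d = 24610 N × 13.749 m = 338363 J
338363 J ÷ (1.35582 J/ft·lbf) = 249563 ft·lbf

2.496×10⁵ ft·lbf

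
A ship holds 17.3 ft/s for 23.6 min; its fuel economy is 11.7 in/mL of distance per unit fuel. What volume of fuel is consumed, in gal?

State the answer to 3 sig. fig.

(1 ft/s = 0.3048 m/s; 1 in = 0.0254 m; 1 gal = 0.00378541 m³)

6.64 gal

17.3 ft/s → 5.27304 m/s
23.6 min → 1416 s
d = v × t = 5.27304 × 1416 = 7466.62 m
11.7 in/mL → 297180 m/m³
V = d / (distance per unit fuel) = 7466.62 / 297180 = 0.0251249 m³
In gal: 0.0251249 / 0.00378541 = 6.6373 gal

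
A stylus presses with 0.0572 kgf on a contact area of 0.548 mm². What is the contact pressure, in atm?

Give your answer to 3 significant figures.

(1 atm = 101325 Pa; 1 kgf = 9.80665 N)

0.0572 kgf × 9.80665 = 0.56094 N
0.548 mm² × 10⁻⁶ = 5.48×10⁻⁷ m²
P = F / A = 0.56094 N / 5.48×10⁻⁷ m² = 1.02361×10⁶ Pa
1.02361×10⁶ Pa ÷ (101325 Pa/atm) = 10.1022 atm

10.1 atm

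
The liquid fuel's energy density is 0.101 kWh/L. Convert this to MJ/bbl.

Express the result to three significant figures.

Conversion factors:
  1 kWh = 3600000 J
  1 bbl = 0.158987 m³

0.101 kWh/L × 3600000 J/kWh ÷ 0.001 m³/L = 3.636×10⁸ J/m³
3.636×10⁸ J/m³ ÷ 1000000 J/MJ × 0.158987 m³/bbl = 57.8077 MJ/bbl

57.8 MJ/bbl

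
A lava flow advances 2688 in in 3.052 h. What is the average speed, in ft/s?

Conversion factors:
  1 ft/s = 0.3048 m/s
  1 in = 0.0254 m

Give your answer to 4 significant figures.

0.02039 ft/s

2688 in × 0.0254 → 68.2752 m
3.052 h × 3600 → 10987.2 s
v = d / t = 68.2752 m / 10987.2 s = 0.00621407 m/s
0.00621407 m/s ÷ (0.3048 m/s/ft/s) = 0.0203874 ft/s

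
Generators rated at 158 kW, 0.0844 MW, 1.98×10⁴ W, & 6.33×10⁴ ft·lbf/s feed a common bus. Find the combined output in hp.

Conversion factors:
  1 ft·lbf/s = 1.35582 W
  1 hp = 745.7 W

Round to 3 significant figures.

158 kW × 1000 → 158000 W
0.0844 MW × 1000000 → 84400 W
1.98×10⁴ W (already W)
6.33×10⁴ ft·lbf/s × 1.35582 → 85823.4 W
Total: 158000 + 84400 + 19800 + 85823.4 = 348023 W
In hp: 348023 / 745.7 = 466.706 hp

467 hp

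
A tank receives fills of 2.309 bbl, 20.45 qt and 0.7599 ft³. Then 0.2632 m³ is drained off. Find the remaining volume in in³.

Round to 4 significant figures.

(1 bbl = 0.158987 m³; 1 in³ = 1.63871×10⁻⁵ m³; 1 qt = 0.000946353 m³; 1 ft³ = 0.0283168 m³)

2.309 bbl × 0.158987 = 0.367101 m³
20.45 qt × 0.000946353 = 0.0193529 m³
0.7599 ft³ × 0.0283168 = 0.0215179 m³
0.2632 m³ (already m³)
Net: 0.367101 + 0.0193529 + 0.0215179 − 0.2632 = 0.144772 m³
In in³: 0.144772 / 1.63871×10⁻⁵ = 8834.51 in³

8835 in³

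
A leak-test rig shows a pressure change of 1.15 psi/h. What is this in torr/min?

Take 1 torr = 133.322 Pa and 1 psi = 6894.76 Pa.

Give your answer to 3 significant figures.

1.15 psi/h × 6894.76 Pa/psi ÷ 3600 s/h = 2.20249 Pa/s
2.20249 Pa/s ÷ 133.322 Pa/torr × 60 s/min = 0.991205 torr/min

0.991 torr/min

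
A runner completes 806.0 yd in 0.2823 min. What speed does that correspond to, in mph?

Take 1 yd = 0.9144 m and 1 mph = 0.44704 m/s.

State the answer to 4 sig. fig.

806.0 yd × 0.9144 → 737.006 m
0.2823 min × 60 → 16.938 s
v = d / t = 737.006 m / 16.938 s = 43.512 m/s
43.512 m/s ÷ (0.44704 m/s/mph) = 97.3336 mph

97.33 mph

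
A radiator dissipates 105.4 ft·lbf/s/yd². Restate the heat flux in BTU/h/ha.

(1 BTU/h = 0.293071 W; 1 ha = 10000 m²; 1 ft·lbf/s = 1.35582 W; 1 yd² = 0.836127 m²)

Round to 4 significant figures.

5.832×10⁶ BTU/h/ha

105.4 ft·lbf/s/yd² × 1.35582 W/ft·lbf/s ÷ 0.836127 m²/yd² = 170.911 W/m²
170.911 W/m² ÷ 0.293071 W/BTU/h × 10000 m²/ha = 5.83173×10⁶ BTU/h/ha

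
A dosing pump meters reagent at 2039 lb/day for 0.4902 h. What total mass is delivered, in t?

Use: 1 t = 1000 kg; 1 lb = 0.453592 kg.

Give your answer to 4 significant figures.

2039 lb/day → 0.0107046 kg/s
0.4902 h → 1764.72 s
m = ṁ × t = 0.0107046 × 1764.72 = 18.8906 kg
In t: 18.8906 / 1000 = 0.0188906 t

0.01889 t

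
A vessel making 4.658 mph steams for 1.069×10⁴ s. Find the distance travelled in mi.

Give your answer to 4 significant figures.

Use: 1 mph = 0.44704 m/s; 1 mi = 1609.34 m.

13.83 mi

4.658 mph × 0.44704 = 2.08231 m/s
d = v × t = 2.08231 m/s × 10690 s = 22259.9 m
22259.9 m ÷ (1609.34 m/mi) = 13.8317 mi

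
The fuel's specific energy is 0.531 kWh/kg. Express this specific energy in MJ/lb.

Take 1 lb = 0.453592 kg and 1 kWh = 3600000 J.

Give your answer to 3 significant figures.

0.867 MJ/lb

0.531 kWh/kg × 3600000 J/kWh = 1.9116×10⁶ J/kg
1.9116×10⁶ J/kg ÷ 1000000 J/MJ × 0.453592 kg/lb = 0.867086 MJ/lb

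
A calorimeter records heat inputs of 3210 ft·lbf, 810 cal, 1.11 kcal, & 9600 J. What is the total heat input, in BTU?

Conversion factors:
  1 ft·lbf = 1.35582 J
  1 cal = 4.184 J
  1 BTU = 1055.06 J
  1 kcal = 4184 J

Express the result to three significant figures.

3210 ft·lbf × 1.35582 → 4352.18 J
810 cal × 4.184 → 3389.04 J
1.11 kcal × 4184 → 4644.24 J
9600 J (already J)
Total: 4352.18 + 3389.04 + 4644.24 + 9600 = 21985.5 J
In BTU: 21985.5 / 1055.06 = 20.8382 BTU

20.8 BTU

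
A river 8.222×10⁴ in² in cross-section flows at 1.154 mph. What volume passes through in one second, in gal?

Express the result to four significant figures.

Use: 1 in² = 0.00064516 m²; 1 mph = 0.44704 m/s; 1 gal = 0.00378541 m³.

7229 gal

1.154 mph × 0.44704 → 0.515884 m/s
8.222×10⁴ in² × 0.00064516 → 53.0451 m²
V = v × A × t = 0.515884 m/s × 53.0451 m² × 1 s = 27.3651 m³
27.3651 m³ ÷ (0.00378541 m³/gal) = 7229.1 gal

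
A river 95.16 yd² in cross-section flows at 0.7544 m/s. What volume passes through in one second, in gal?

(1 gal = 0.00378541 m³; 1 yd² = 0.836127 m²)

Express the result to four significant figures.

95.16 yd² × 0.836127 = 79.5658 m²
V = v × A × t = 0.7544 m/s × 79.5658 m² × 1 s = 60.0244 m³
60.0244 m³ ÷ (0.00378541 m³/gal) = 15856.8 gal

1.586×10⁴ gal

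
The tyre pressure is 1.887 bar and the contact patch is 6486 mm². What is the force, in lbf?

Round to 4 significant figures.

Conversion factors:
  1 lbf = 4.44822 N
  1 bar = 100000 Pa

1.887 bar × 100000 = 188700 Pa
6486 mm² × 10⁻⁶ = 0.006486 m²
F = P × A = 188700 Pa × 0.006486 m² = 1223.91 N
1223.91 N ÷ (4.44822 N/lbf) = 275.146 lbf

275.1 lbf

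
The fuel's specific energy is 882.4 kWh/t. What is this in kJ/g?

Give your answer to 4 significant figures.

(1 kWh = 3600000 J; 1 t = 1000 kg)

3.177 kJ/g

882.4 kWh/t × 3600000 J/kWh ÷ 1000 kg/t = 3.17664×10⁶ J/kg
3.17664×10⁶ J/kg ÷ 1000 J/kJ × 0.001 kg/g = 3.17664 kJ/g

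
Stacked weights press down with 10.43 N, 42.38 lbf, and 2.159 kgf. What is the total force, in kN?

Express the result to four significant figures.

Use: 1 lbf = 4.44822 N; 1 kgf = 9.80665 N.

10.43 N (already N)
42.38 lbf × 4.44822 = 188.516 N
2.159 kgf × 9.80665 = 21.1726 N
Total: 10.43 + 188.516 + 21.1726 = 220.119 N
In kN: 220.119 / 1000 = 0.220119 kN

0.2201 kN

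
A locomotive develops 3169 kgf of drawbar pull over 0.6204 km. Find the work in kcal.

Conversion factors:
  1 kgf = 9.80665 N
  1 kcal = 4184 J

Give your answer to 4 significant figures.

3169 kgf × 9.80665 = 31077.3 N
0.6204 km × 1000 = 620.4 m
W = F × d = 31077.3 N × 620.4 m = 1.92804×10⁷ J
1.92804×10⁷ J ÷ (4184 J/kcal) = 4608.13 kcal

4608 kcal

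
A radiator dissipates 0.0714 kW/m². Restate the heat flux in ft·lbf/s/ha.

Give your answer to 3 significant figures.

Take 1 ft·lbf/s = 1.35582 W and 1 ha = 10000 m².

0.0714 kW/m² × 1000 W/kW = 71.4 W/m²
71.4 W/m² ÷ 1.35582 W/ft·lbf/s × 10000 m²/ha = 526619 ft·lbf/s/ha

5.27×10⁵ ft·lbf/s/ha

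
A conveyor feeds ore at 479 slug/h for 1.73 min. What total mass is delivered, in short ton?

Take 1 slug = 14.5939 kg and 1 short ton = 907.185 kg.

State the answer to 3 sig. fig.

479 slug/h → 1.9418 kg/s
1.73 min → 103.8 s
m = ṁ × t = 1.9418 × 103.8 = 201.559 kg
In short ton: 201.559 / 907.185 = 0.222181 short ton

0.222 short ton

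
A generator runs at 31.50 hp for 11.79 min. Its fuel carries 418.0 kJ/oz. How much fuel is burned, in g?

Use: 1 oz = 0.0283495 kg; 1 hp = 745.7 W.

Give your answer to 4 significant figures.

1127 g

31.50 hp → 23489.6 W
11.79 min → 707.4 s
E = P × t = 23489.6 × 707.4 = 1.66165×10⁷ J
418.0 kJ/oz → 1.47445×10⁷ J/kg
m = E / e_s = 1.66165×10⁷ / 1.47445×10⁷ = 1.12696 kg
In g: 1.12696 / 0.001 = 1126.96 g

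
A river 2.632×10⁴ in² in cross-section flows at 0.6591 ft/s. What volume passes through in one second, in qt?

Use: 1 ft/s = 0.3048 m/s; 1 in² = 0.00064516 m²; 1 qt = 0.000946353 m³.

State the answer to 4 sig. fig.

3605 qt

0.6591 ft/s × 0.3048 = 0.200894 m/s
2.632×10⁴ in² × 0.00064516 = 16.9806 m²
V = v × A × t = 0.200894 m/s × 16.9806 m² × 1 s = 3.4113 m³
3.4113 m³ ÷ (0.000946353 m³/qt) = 3604.68 qt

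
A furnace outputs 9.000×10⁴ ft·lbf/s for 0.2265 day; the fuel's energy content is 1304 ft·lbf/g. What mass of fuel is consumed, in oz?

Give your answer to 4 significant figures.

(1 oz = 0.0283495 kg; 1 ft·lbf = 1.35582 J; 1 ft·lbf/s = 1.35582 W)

9.000×10⁴ ft·lbf/s → 122024 W
0.2265 day → 19569.6 s
E = P × t = 122024 × 19569.6 = 2.38796×10⁹ J
1304 ft·lbf/g → 1.76799×10⁶ J/kg
m = E / e_s = 2.38796×10⁹ / 1.76799×10⁶ = 1350.66 kg
In oz: 1350.66 / 0.0283495 = 47643.2 oz

4.764×10⁴ oz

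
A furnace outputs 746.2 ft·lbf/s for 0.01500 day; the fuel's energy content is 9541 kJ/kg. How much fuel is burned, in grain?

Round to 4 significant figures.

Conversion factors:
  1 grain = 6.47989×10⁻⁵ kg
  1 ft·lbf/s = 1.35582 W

2121 grain

746.2 ft·lbf/s → 1011.71 W
0.01500 day → 1296 s
E = P × t = 1011.71 × 1296 = 1.31118×10⁶ J
9541 kJ/kg → 9.541×10⁶ J/kg
m = E / e_s = 1.31118×10⁶ / 9.541×10⁶ = 0.137426 kg
In grain: 0.137426 / 6.47989×10⁻⁵ = 2120.81 grain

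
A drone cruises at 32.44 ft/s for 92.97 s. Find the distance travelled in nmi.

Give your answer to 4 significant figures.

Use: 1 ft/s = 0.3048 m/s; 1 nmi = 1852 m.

0.4964 nmi

32.44 ft/s × 0.3048 = 9.88771 m/s
d = v × t = 9.88771 m/s × 92.97 s = 919.26 m
919.26 m ÷ (1852 m/nmi) = 0.496361 nmi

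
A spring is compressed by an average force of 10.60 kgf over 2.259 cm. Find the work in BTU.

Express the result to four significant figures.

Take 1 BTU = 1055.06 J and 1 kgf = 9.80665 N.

10.60 kgf × 9.80665 → 103.95 N
2.259 cm × 0.01 → 0.02259 m
W = F × d = 103.95 N × 0.02259 m = 2.34823 J
2.34823 J ÷ (1055.06 J/BTU) = 0.00222568 BTU

0.002226 BTU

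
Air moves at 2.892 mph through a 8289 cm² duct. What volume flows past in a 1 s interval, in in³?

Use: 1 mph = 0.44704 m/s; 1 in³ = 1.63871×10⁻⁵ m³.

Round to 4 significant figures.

6.540×10⁴ in³

2.892 mph × 0.44704 → 1.29284 m/s
8289 cm² × 0.0001 → 0.8289 m²
V = v × A × t = 1.29284 m/s × 0.8289 m² × 1 s = 1.07164 m³
1.07164 m³ ÷ (1.63871×10⁻⁵ m³/in³) = 65395.3 in³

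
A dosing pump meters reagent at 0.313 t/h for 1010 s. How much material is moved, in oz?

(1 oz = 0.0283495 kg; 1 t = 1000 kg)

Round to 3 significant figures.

0.313 t/h → 0.0869444 kg/s
m = ṁ × t = 0.0869444 × 1010 = 87.8138 kg
In oz: 87.8138 / 0.0283495 = 3097.54 oz

3100 oz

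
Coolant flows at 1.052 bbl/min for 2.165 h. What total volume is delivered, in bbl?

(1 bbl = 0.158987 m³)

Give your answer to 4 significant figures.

1.052 bbl/min → 0.00278757 m³/s
2.165 h → 7794 s
V = Q × t = 0.00278757 × 7794 = 21.7263 m³
In bbl: 21.7263 / 0.158987 = 136.655 bbl

136.7 bbl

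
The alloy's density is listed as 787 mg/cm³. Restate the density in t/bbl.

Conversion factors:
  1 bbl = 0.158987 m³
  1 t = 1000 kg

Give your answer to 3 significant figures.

0.125 t/bbl

787 mg/cm³ × 10⁻⁶ kg/mg ÷ 10⁻⁶ m³/cm³ = 787 kg/m³
787 kg/m³ ÷ 1000 kg/t × 0.158987 m³/bbl = 0.125123 t/bbl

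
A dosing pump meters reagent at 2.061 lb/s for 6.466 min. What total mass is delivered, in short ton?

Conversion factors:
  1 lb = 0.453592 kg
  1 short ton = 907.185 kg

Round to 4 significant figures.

0.3998 short ton

2.061 lb/s → 0.934853 kg/s
6.466 min → 387.96 s
m = ṁ × t = 0.934853 × 387.96 = 362.686 kg
In short ton: 362.686 / 907.185 = 0.399793 short ton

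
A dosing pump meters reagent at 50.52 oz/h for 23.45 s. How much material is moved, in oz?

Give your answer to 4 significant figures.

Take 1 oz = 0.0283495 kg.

0.3291 oz

50.52 oz/h → 3.97838×10⁻⁴ kg/s
m = ṁ × t = 3.97838×10⁻⁴ × 23.45 = 0.0093293 kg
In oz: 0.0093293 / 0.0283495 = 0.329082 oz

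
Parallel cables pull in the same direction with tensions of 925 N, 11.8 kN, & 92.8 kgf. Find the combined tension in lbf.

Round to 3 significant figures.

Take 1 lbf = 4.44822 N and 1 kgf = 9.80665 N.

925 N (already N)
11.8 kN × 1000 = 11800 N
92.8 kgf × 9.80665 = 910.057 N
Sum: 925 + 11800 + 910.057 = 13635.1 N
In lbf: 13635.1 / 4.44822 = 3065.29 lbf

3070 lbf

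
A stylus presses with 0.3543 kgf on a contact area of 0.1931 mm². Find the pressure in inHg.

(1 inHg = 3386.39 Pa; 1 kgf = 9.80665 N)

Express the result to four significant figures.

5313 inHg

0.3543 kgf × 9.80665 = 3.4745 N
0.1931 mm² × 10⁻⁶ = 1.931×10⁻⁷ m²
P = F / A = 3.4745 N / 1.931×10⁻⁷ m² = 1.79933×10⁷ Pa
1.79933×10⁷ Pa ÷ (3386.39 Pa/inHg) = 5313.42 inHg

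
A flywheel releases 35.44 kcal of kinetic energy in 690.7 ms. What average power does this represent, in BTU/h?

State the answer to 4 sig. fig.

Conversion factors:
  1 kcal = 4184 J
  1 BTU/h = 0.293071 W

35.44 kcal × 4184 → 148281 J
690.7 ms × 0.001 → 0.6907 s
P = E / t = 148281 J / 0.6907 s = 214682 W
214682 W ÷ (0.293071 W/BTU/h) = 732526 BTU/h

7.325×10⁵ BTU/h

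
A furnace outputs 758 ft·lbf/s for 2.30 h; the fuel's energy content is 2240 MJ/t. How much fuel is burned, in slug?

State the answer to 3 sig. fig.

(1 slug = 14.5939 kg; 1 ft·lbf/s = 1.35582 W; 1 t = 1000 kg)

758 ft·lbf/s → 1027.71 W
2.30 h → 8280 s
E = P × t = 1027.71 × 8280 = 8.50944×10⁶ J
2240 MJ/t → 2.24×10⁶ J/kg
m = E / e_s = 8.50944×10⁶ / 2.24×10⁶ = 3.79886 kg
In slug: 3.79886 / 14.5939 = 0.260305 slug

0.260 slug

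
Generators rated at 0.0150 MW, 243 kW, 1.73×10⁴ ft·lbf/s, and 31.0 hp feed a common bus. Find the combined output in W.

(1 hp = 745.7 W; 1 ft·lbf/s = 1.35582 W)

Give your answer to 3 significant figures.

3.05×10⁵ W

0.0150 MW × 1000000 → 15000 W
243 kW × 1000 → 243000 W
1.73×10⁴ ft·lbf/s × 1.35582 → 23455.7 W
31.0 hp × 745.7 → 23116.7 W
Total: 15000 + 243000 + 23455.7 + 23116.7 = 304572 W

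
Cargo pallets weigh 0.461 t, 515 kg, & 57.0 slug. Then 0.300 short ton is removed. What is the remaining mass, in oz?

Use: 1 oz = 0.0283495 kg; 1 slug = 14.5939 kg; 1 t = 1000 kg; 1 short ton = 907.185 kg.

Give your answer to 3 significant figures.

5.42×10⁴ oz

0.461 t × 1000 = 461 kg
515 kg (already kg)
57.0 slug × 14.5939 = 831.852 kg
0.300 short ton × 907.185 = 272.155 kg
Sum: 461 + 515 + 831.852 − 272.155 = 1535.7 kg
In oz: 1535.7 / 0.0283495 = 54170.3 oz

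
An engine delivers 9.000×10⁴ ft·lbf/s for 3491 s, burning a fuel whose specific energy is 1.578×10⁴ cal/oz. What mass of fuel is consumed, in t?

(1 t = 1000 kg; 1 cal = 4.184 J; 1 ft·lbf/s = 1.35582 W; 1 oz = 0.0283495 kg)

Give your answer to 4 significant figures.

9.000×10⁴ ft·lbf/s → 122024 W
E = P × t = 122024 × 3491 = 4.25986×10⁸ J
1.578×10⁴ cal/oz → 2.32891×10⁶ J/kg
m = E / e_s = 4.25986×10⁸ / 2.32891×10⁶ = 182.912 kg
In t: 182.912 / 1000 = 0.182912 t

0.1829 t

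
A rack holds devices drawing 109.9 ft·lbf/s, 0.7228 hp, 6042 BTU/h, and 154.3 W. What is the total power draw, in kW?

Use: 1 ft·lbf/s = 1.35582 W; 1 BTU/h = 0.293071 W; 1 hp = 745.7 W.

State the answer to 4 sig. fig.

2.613 kW

109.9 ft·lbf/s × 1.35582 → 149.005 W
0.7228 hp × 745.7 → 538.992 W
6042 BTU/h × 0.293071 → 1770.73 W
154.3 W (already W)
Total: 149.005 + 538.992 + 1770.73 + 154.3 = 2613.03 W
In kW: 2613.03 / 1000 = 2.61303 kW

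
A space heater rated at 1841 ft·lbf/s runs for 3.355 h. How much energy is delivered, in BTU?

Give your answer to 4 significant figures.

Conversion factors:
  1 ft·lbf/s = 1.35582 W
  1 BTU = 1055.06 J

2.857×10⁴ BTU

1841 ft·lbf/s × 1.35582 → 2496.06 W
3.355 h × 3600 → 12078 s
E = P × t = 2496.06 W × 12078 s = 3.01474×10⁷ J
3.01474×10⁷ J ÷ (1055.06 J/BTU) = 28574.1 BTU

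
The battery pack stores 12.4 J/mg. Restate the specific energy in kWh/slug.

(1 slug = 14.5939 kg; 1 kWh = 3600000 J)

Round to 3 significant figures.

12.4 J/mg ÷ 10⁻⁶ kg/mg = 1.24×10⁷ J/kg
1.24×10⁷ J/kg ÷ 3600000 J/kWh × 14.5939 kg/slug = 50.2679 kWh/slug

50.3 kWh/slug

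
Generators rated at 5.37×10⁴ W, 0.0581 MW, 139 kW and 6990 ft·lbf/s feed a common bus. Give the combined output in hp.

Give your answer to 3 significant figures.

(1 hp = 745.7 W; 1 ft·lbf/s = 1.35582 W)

5.37×10⁴ W (already W)
0.0581 MW × 1000000 = 58100 W
139 kW × 1000 = 139000 W
6990 ft·lbf/s × 1.35582 = 9477.18 W
Sum: 53700 + 58100 + 139000 + 9477.18 = 260277 W
In hp: 260277 / 745.7 = 349.037 hp

349 hp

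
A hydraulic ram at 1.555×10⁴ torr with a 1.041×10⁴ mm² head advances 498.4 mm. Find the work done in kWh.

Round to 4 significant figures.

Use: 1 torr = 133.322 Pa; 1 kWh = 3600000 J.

1.555×10⁴ torr → 2.07316×10⁶ Pa
1.041×10⁴ mm² → 0.01041 m²
F = P × A = 2.07316×10⁶ × 0.01041 = 21581.6 N
498.4 mm → 0.4984 m
W = F × d = 21581.6 × 0.4984 = 10756.3 J
In kWh: 10756.3 / 3600000 = 0.00298786 kWh

0.002988 kWh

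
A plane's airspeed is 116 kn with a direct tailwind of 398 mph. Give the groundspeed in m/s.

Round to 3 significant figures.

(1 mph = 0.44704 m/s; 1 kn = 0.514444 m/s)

116 kn × 0.514444 = 59.6755 m/s
398 mph × 0.44704 = 177.922 m/s
Total: 59.6755 + 177.922 = 237.598 m/s

238 m/s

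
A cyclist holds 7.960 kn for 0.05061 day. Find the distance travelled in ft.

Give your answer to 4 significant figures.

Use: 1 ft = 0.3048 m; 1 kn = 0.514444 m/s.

7.960 kn × 0.514444 = 4.09497 m/s
0.05061 day × 86400 = 4372.7 s
d = v × t = 4.09497 m/s × 4372.7 s = 17906.1 m
17906.1 m ÷ (0.3048 m/ft) = 58747 ft

5.875×10⁴ ft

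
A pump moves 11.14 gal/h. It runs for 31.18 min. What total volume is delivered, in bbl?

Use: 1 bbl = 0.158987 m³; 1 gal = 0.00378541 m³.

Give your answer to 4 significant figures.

11.14 gal/h → 1.17137×10⁻⁵ m³/s
31.18 min → 1870.8 s
V = Q × t = 1.17137×10⁻⁵ × 1870.8 = 0.021914 m³
In bbl: 0.021914 / 0.158987 = 0.137835 bbl

0.1378 bbl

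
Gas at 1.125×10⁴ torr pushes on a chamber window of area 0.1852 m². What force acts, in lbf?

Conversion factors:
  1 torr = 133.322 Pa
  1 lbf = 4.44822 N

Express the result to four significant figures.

1.125×10⁴ torr × 133.322 = 1.49987×10⁶ Pa
F = P × A = 1.49987×10⁶ Pa × 0.1852 m² = 277776 N
277776 N ÷ (4.44822 N/lbf) = 62446.6 lbf

6.245×10⁴ lbf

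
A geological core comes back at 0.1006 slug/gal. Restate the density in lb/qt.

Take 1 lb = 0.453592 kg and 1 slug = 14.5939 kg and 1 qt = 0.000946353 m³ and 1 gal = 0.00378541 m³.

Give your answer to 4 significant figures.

0.8092 lb/qt

0.1006 slug/gal × 14.5939 kg/slug ÷ 0.00378541 m³/gal = 387.843 kg/m³
387.843 kg/m³ ÷ 0.453592 kg/lb × 0.000946353 m³/qt = 0.809177 lb/qt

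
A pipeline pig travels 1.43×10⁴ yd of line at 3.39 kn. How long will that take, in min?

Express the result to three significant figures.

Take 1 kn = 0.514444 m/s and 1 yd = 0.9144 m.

125 min

1.43×10⁴ yd × 0.9144 = 13075.9 m
3.39 kn × 0.514444 = 1.74397 m/s
t = d / v = 13075.9 m / 1.74397 m/s = 7497.78 s
7497.78 s ÷ (60 s/min) = 124.963 min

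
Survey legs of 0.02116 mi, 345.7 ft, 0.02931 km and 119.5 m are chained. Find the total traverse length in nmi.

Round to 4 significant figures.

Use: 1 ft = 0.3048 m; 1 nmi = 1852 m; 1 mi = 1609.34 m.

0.02116 mi × 1609.34 = 34.0536 m
345.7 ft × 0.3048 = 105.369 m
0.02931 km × 1000 = 29.31 m
119.5 m (already m)
Combined: 34.0536 + 105.369 + 29.31 + 119.5 = 288.233 m
In nmi: 288.233 / 1852 = 0.155633 nmi

0.1556 nmi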